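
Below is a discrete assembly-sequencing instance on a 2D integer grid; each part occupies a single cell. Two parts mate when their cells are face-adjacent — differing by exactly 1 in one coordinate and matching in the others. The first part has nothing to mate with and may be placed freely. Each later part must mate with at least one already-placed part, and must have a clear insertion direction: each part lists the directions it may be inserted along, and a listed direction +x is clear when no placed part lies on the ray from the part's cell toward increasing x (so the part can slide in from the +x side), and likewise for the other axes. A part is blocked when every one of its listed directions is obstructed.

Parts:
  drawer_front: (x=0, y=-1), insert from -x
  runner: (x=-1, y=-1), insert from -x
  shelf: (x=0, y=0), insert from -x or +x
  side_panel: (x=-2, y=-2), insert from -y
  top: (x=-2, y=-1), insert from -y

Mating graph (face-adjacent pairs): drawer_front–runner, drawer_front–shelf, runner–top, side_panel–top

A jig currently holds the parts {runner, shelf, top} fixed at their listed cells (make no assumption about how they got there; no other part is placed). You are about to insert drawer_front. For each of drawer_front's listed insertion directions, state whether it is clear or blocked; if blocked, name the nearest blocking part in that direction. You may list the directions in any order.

-x: blocked by runner

-x: nearest on ray is runner@(-1, -1) ⇒ blocked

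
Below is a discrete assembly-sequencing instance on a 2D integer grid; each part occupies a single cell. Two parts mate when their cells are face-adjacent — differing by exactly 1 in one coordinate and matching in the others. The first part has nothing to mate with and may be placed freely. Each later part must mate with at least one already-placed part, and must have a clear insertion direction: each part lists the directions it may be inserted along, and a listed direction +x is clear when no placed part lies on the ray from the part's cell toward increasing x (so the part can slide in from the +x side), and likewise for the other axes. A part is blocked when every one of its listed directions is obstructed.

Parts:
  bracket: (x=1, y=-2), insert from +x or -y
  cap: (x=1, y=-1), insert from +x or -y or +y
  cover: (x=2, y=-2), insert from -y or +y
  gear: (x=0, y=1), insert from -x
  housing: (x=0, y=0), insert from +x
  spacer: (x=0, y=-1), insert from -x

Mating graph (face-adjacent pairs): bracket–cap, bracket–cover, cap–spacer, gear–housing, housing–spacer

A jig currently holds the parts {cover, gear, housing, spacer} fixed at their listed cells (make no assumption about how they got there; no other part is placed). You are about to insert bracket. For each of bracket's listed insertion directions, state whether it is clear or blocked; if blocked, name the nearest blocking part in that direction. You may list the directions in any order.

+x: nearest on ray is cover@(2, -2) ⇒ blocked
-y: ray from bracket(1, -2) has no placed part ⇒ clear

+x: blocked by cover; -y: clear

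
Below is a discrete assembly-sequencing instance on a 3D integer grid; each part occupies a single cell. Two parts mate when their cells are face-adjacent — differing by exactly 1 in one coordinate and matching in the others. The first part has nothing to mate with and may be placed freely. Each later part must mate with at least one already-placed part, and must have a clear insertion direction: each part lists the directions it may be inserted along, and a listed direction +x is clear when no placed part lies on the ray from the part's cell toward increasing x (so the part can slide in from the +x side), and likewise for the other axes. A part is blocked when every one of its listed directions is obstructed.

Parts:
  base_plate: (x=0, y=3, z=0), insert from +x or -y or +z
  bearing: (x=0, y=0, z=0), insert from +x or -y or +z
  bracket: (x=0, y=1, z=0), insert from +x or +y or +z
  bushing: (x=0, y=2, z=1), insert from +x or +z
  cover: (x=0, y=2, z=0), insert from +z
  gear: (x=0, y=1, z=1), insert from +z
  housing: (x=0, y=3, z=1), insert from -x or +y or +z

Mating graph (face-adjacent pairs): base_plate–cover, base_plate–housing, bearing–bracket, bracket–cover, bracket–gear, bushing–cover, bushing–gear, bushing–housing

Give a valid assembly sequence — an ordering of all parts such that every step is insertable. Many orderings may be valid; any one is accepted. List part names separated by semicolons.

1. base_plate@(0, 3, 0) [+x clear] — {base_plate}
2. housing@(0, 3, 1) [-x clear] — {base_plate, housing}
3. cover@(0, 2, 0) [+z clear] — {base_plate, cover, housing}
4. bushing@(0, 2, 1) [+x clear] — {base_plate, bushing, cover, housing}
5. gear@(0, 1, 1) [+z clear] — {base_plate, bushing, cover, gear, housing}
6. bracket@(0, 1, 0) [+x clear] — {base_plate, bracket, bushing, cover, gear, housing}
7. bearing@(0, 0, 0) [+x clear] — {base_plate, bearing, bracket, bushing, cover, gear, housing}

base_plate; housing; cover; bushing; gear; bracket; bearing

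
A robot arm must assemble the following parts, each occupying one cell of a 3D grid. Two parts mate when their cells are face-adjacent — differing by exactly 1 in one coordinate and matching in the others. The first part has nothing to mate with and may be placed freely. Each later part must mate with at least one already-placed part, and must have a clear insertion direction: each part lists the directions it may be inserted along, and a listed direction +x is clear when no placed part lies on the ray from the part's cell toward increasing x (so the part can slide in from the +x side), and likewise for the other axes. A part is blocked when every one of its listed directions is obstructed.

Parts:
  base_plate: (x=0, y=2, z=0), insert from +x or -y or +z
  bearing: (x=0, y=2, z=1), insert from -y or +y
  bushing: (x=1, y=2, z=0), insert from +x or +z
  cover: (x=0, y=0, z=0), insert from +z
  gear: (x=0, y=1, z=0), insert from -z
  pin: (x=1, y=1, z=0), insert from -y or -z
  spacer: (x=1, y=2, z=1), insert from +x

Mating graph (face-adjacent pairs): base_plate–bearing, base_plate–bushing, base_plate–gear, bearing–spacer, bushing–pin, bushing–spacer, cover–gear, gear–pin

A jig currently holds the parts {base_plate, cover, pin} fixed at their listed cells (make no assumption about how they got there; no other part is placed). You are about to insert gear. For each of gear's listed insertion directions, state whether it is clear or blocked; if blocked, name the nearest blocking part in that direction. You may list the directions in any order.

-z: clear

-z: ray from gear(0, 1, 0) has no placed part ⇒ clear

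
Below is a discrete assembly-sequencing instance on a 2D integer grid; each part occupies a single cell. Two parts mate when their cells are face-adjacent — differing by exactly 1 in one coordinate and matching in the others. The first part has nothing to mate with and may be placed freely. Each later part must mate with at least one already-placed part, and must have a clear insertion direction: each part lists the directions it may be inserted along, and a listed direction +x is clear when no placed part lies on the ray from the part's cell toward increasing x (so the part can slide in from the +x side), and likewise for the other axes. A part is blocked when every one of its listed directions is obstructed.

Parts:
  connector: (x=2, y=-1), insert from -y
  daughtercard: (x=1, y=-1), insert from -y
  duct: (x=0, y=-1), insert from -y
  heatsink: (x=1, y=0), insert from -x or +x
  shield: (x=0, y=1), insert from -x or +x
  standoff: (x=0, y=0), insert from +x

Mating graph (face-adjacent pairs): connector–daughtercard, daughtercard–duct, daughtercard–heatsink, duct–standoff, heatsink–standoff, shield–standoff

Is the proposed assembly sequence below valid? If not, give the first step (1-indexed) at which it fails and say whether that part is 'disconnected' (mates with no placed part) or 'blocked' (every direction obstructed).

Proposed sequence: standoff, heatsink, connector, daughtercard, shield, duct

1. standoff@(0, 0) [+x clear] — {standoff}
2. heatsink@(1, 0) [+x clear] — {heatsink, standoff}
3. connector@(2, -1) — no placed neighbour ⇒ disconnected

Invalid at step 3 (disconnected)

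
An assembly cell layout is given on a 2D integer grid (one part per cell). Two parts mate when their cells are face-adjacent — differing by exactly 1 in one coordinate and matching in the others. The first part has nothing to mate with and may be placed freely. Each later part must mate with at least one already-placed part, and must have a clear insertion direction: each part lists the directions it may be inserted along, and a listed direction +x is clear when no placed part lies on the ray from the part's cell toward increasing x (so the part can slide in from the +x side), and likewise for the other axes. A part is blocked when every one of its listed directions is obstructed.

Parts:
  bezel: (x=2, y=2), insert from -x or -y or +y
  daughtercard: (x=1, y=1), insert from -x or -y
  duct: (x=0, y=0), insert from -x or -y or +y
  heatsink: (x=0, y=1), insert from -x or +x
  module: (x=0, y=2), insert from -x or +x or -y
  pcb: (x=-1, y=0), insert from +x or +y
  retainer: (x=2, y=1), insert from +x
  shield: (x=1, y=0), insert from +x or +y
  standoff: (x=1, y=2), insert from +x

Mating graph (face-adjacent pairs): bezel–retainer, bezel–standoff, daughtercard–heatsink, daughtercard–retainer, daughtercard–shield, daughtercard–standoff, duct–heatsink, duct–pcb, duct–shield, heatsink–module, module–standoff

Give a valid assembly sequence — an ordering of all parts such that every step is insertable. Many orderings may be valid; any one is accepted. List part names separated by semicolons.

1. retainer@(2, 1) [+x clear] — {retainer}
2. daughtercard@(1, 1) [-x clear] — {daughtercard, retainer}
3. shield@(1, 0) [+x clear] — {daughtercard, retainer, shield}
4. heatsink@(0, 1) [-x clear] — {daughtercard, heatsink, retainer, shield}
5. module@(0, 2) [-x clear] — {daughtercard, heatsink, module, retainer, shield}
6. duct@(0, 0) [-x clear] — {daughtercard, duct, heatsink, module, retainer, shield}
7. pcb@(-1, 0) [+y clear] — {daughtercard, duct, heatsink, module, pcb, retainer, shield}
8. standoff@(1, 2) [+x clear] — {daughtercard, duct, heatsink, module, pcb, retainer, shield, standoff}
9. bezel@(2, 2) [+y clear] — {bezel, daughtercard, duct, heatsink, module, pcb, retainer, shield, standoff}

retainer; daughtercard; shield; heatsink; module; duct; pcb; standoff; bezel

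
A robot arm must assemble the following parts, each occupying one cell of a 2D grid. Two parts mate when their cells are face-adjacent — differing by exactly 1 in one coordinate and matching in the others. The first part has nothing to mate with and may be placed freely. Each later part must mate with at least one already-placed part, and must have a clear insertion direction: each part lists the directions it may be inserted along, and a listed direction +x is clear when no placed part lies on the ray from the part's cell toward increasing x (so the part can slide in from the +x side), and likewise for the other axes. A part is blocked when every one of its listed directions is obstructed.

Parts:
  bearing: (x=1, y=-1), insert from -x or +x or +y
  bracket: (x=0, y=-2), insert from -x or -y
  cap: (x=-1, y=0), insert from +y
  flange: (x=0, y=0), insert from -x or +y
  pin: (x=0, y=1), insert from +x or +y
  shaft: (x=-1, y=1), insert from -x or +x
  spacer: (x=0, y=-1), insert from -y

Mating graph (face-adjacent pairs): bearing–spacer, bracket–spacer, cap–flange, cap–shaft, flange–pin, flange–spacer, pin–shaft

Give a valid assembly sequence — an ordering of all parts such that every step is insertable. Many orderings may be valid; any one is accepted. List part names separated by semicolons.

1. cap@(-1, 0) [+y clear] — {cap}
2. shaft@(-1, 1) [-x clear] — {cap, shaft}
3. flange@(0, 0) [+y clear] — {cap, flange, shaft}
4. spacer@(0, -1) [-y clear] — {cap, flange, shaft, spacer}
5. pin@(0, 1) [+x clear] — {cap, flange, pin, shaft, spacer}
6. bearing@(1, -1) [+x clear] — {bearing, cap, flange, pin, shaft, spacer}
7. bracket@(0, -2) [-x clear] — {bearing, bracket, cap, flange, pin, shaft, spacer}

cap; shaft; flange; spacer; pin; bearing; bracket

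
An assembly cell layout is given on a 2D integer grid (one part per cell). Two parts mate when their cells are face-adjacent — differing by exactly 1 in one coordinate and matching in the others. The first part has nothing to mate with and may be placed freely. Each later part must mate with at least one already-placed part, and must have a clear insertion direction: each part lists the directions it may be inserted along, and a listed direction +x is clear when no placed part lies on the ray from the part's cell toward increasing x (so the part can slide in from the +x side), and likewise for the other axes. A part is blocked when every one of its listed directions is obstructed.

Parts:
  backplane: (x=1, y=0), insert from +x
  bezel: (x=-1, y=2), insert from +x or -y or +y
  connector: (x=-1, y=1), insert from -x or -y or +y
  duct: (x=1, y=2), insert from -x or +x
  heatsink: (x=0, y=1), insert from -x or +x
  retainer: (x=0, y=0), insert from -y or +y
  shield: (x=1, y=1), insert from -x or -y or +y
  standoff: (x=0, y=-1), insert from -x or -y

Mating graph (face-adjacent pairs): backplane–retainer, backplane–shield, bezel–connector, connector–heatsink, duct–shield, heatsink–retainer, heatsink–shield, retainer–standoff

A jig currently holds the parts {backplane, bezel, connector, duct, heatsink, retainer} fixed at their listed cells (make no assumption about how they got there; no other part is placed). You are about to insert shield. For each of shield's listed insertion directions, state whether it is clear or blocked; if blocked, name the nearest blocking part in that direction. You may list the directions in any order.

+y: blocked by duct; -x: blocked by heatsink; -y: blocked by backplane

-x: nearest on ray is heatsink@(0, 1) ⇒ blocked
-y: nearest on ray is backplane@(1, 0) ⇒ blocked
+y: nearest on ray is duct@(1, 2) ⇒ blocked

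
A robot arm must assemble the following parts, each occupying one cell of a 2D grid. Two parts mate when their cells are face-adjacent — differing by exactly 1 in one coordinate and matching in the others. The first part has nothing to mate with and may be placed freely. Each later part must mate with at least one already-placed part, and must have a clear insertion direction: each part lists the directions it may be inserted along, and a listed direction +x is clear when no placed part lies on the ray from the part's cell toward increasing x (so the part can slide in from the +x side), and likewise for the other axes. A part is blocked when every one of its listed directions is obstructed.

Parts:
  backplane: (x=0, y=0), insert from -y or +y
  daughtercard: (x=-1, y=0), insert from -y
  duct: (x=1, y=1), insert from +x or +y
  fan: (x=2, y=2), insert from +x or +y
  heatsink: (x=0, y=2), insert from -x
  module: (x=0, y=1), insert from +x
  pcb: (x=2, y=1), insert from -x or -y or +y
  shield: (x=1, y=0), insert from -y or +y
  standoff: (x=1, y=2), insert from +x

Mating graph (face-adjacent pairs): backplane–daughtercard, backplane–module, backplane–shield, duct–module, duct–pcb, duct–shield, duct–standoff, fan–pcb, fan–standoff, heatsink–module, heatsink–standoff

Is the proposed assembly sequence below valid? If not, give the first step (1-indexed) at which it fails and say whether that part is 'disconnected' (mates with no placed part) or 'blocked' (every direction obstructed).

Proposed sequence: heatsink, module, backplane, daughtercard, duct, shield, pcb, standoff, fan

Valid

1. heatsink@(0, 2) [-x clear] — {heatsink}
2. module@(0, 1) [+x clear] — {heatsink, module}
3. backplane@(0, 0) [-y clear] — {backplane, heatsink, module}
4. daughtercard@(-1, 0) [-y clear] — {backplane, daughtercard, heatsink, module}
5. duct@(1, 1) [+x clear] — {backplane, daughtercard, duct, heatsink, module}
6. shield@(1, 0) [-y clear] — {backplane, daughtercard, duct, heatsink, module, shield}
7. pcb@(2, 1) [-y clear] — {backplane, daughtercard, duct, heatsink, module, pcb, shield}
8. standoff@(1, 2) [+x clear] — {backplane, daughtercard, duct, heatsink, module, pcb, shield, standoff}
9. fan@(2, 2) [+x clear] — {backplane, daughtercard, duct, fan, heatsink, module, pcb, shield, standoff}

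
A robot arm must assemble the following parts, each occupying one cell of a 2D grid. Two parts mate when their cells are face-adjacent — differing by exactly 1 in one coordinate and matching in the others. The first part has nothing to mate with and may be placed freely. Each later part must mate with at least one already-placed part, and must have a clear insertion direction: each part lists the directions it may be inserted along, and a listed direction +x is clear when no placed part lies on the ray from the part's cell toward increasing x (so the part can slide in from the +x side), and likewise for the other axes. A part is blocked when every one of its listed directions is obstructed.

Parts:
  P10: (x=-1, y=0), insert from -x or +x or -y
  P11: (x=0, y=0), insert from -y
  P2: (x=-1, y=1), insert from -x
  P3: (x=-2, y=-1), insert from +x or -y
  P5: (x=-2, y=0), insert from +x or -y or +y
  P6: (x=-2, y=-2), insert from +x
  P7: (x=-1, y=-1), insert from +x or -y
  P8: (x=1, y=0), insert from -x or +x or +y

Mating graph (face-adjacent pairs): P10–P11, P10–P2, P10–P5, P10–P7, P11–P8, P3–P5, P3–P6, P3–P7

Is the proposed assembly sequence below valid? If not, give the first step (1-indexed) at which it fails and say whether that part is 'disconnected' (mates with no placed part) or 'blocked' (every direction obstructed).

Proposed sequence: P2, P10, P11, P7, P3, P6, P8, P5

1. P2@(-1, 1) [-x clear] — {P2}
2. P10@(-1, 0) [-x clear] — {P10, P2}
3. P11@(0, 0) [-y clear] — {P10, P11, P2}
4. P7@(-1, -1) [+x clear] — {P10, P11, P2, P7}
5. P3@(-2, -1) [-y clear] — {P10, P11, P2, P3, P7}
6. P6@(-2, -2) [+x clear] — {P10, P11, P2, P3, P6, P7}
7. P8@(1, 0) [+x clear] — {P10, P11, P2, P3, P6, P7, P8}
8. P5@(-2, 0) [+y clear] — {P10, P11, P2, P3, P5, P6, P7, P8}

Valid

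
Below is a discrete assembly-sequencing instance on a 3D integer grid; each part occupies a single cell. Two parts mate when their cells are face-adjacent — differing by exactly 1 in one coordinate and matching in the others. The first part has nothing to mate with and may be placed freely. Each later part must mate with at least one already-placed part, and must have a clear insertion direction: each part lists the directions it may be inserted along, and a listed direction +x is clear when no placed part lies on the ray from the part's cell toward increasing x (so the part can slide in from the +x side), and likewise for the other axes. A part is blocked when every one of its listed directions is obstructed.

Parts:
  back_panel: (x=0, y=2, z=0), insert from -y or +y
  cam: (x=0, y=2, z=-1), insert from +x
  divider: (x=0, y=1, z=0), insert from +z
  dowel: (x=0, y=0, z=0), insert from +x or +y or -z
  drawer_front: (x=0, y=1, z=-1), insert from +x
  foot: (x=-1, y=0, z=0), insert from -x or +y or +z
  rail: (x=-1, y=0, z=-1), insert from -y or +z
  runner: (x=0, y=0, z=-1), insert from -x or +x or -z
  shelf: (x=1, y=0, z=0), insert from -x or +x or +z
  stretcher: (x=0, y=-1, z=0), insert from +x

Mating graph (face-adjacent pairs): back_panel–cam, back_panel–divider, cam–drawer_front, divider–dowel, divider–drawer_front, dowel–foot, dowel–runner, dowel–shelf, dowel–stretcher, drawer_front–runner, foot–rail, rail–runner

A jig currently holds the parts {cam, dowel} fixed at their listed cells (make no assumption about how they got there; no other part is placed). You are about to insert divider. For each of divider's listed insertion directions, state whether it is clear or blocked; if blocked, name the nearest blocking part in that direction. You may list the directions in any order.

+z: clear

+z: ray from divider(0, 1, 0) has no placed part ⇒ clear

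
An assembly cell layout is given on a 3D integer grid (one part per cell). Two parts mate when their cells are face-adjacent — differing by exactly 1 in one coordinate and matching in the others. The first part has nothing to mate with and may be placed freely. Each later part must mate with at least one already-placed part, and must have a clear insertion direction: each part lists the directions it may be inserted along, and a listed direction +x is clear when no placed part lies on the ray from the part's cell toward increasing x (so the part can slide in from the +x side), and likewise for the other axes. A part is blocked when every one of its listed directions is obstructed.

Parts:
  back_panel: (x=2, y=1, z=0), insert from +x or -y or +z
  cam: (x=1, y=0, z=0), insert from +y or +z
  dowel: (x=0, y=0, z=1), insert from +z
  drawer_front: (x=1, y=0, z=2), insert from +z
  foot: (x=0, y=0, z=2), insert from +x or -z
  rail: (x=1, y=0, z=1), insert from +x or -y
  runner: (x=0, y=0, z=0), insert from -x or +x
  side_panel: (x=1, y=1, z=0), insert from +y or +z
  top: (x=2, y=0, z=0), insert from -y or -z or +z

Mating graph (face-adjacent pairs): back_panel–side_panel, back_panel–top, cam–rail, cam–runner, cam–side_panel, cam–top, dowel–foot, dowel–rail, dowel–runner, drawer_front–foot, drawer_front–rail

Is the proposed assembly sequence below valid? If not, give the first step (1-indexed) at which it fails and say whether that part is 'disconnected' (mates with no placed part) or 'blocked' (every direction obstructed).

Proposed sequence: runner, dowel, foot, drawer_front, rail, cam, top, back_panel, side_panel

1. runner@(0, 0, 0) [-x clear] — {runner}
2. dowel@(0, 0, 1) [+z clear] — {dowel, runner}
3. foot@(0, 0, 2) [+x clear] — {dowel, foot, runner}
4. drawer_front@(1, 0, 2) [+z clear] — {dowel, drawer_front, foot, runner}
5. rail@(1, 0, 1) [+x clear] — {dowel, drawer_front, foot, rail, runner}
6. cam@(1, 0, 0) [+y clear] — {cam, dowel, drawer_front, foot, rail, runner}
7. top@(2, 0, 0) [-y clear] — {cam, dowel, drawer_front, foot, rail, runner, top}
8. back_panel@(2, 1, 0) [+x clear] — {back_panel, cam, dowel, drawer_front, foot, rail, runner, top}
9. side_panel@(1, 1, 0) [+y clear] — {back_panel, cam, dowel, drawer_front, foot, rail, runner, side_panel, top}

Valid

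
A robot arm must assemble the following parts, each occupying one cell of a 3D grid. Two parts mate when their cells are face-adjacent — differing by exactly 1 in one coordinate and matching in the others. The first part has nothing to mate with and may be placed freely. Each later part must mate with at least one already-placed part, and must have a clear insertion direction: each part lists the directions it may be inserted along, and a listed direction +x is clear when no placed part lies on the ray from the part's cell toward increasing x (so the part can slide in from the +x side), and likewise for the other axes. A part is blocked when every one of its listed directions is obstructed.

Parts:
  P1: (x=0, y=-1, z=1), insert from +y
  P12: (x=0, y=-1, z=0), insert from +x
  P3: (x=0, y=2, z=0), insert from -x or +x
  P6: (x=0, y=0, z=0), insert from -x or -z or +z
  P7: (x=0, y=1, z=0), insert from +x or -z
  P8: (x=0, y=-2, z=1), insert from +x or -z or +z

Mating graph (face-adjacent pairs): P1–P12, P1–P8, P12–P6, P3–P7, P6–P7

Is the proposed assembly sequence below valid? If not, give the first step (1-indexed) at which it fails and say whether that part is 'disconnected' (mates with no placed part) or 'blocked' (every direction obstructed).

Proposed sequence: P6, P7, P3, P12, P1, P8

1. P6@(0, 0, 0) [-x clear] — {P6}
2. P7@(0, 1, 0) [+x clear] — {P6, P7}
3. P3@(0, 2, 0) [-x clear] — {P3, P6, P7}
4. P12@(0, -1, 0) [+x clear] — {P12, P3, P6, P7}
5. P1@(0, -1, 1) [+y clear] — {P1, P12, P3, P6, P7}
6. P8@(0, -2, 1) [+x clear] — {P1, P12, P3, P6, P7, P8}

Valid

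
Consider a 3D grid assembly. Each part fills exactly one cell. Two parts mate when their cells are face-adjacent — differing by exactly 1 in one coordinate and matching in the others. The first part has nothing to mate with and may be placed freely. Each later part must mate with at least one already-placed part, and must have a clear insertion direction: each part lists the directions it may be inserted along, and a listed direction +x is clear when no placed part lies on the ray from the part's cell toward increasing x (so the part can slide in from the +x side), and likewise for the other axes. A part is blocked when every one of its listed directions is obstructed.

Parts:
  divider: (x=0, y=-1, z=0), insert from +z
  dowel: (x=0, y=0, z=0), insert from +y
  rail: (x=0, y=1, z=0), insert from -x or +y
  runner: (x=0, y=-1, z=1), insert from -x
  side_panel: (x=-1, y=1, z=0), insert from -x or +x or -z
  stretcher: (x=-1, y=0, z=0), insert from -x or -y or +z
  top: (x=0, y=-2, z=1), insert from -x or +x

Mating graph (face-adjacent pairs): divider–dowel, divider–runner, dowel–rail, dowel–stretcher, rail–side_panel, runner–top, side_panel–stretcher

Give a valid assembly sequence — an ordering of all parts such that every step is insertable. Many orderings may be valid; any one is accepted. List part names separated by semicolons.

1. divider@(0, -1, 0) [+z clear] — {divider}
2. runner@(0, -1, 1) [-x clear] — {divider, runner}
3. dowel@(0, 0, 0) [+y clear] — {divider, dowel, runner}
4. top@(0, -2, 1) [-x clear] — {divider, dowel, runner, top}
5. stretcher@(-1, 0, 0) [-x clear] — {divider, dowel, runner, stretcher, top}
6. side_panel@(-1, 1, 0) [-x clear] — {divider, dowel, runner, side_panel, stretcher, top}
7. rail@(0, 1, 0) [+y clear] — {divider, dowel, rail, runner, side_panel, stretcher, top}

divider; runner; dowel; top; stretcher; side_panel; rail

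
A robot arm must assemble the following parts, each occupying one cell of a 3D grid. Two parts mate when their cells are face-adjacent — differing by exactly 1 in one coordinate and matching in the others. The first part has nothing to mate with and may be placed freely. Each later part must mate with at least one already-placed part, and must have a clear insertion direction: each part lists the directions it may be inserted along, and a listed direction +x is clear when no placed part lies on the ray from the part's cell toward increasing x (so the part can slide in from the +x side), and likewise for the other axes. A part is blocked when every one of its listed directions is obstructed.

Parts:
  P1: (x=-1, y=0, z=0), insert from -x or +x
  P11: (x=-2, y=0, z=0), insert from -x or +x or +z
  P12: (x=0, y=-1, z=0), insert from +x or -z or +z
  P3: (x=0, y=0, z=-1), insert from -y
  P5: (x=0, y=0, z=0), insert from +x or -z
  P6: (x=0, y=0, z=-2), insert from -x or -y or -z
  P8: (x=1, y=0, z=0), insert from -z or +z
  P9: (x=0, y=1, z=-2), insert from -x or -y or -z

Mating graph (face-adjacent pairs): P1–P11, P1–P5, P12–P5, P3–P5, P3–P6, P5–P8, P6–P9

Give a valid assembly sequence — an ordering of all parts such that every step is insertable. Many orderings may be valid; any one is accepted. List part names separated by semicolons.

1. P12@(0, -1, 0) [+x clear] — {P12}
2. P5@(0, 0, 0) [+x clear] — {P12, P5}
3. P8@(1, 0, 0) [-z clear] — {P12, P5, P8}
4. P1@(-1, 0, 0) [-x clear] — {P1, P12, P5, P8}
5. P11@(-2, 0, 0) [-x clear] — {P1, P11, P12, P5, P8}
6. P3@(0, 0, -1) [-y clear] — {P1, P11, P12, P3, P5, P8}
7. P6@(0, 0, -2) [-x clear] — {P1, P11, P12, P3, P5, P6, P8}
8. P9@(0, 1, -2) [-x clear] — {P1, P11, P12, P3, P5, P6, P8, P9}

P12; P5; P8; P1; P11; P3; P6; P9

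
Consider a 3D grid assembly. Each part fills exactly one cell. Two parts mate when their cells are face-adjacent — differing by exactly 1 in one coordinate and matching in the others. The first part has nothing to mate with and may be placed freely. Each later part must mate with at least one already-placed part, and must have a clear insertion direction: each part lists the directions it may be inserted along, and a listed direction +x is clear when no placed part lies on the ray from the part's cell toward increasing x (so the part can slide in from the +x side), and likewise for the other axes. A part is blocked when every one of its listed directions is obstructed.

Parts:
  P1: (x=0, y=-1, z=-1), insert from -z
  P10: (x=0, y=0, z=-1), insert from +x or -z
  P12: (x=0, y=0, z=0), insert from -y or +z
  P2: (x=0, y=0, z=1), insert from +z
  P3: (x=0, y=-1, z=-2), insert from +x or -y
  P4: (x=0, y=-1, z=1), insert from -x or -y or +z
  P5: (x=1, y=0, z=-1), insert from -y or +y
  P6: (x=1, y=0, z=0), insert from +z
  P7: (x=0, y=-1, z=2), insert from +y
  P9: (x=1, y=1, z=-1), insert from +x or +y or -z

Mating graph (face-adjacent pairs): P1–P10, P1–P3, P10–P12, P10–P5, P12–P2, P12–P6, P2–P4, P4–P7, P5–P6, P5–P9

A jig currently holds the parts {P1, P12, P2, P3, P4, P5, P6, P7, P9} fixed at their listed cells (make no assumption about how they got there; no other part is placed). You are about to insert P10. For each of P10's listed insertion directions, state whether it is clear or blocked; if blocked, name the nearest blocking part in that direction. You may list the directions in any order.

+x: blocked by P5; -z: clear

+x: nearest on ray is P5@(1, 0, -1) ⇒ blocked
-z: ray from P10(0, 0, -1) has no placed part ⇒ clear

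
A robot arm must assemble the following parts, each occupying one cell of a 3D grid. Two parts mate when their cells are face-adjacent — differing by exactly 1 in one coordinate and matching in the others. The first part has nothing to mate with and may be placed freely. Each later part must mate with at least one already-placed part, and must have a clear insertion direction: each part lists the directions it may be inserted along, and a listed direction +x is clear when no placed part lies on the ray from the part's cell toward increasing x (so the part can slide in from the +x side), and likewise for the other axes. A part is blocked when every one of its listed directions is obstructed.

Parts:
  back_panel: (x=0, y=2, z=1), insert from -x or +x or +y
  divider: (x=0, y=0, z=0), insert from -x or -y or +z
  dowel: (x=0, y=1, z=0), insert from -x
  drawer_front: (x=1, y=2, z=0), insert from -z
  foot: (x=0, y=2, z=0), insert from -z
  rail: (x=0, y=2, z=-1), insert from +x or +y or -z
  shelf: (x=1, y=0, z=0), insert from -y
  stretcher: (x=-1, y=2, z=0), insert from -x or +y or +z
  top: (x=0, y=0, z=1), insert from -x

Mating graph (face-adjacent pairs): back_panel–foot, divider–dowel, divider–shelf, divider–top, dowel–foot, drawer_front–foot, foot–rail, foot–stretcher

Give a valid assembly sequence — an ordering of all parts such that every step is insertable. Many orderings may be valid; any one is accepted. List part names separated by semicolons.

1. drawer_front@(1, 2, 0) [-z clear] — {drawer_front}
2. foot@(0, 2, 0) [-z clear] — {drawer_front, foot}
3. dowel@(0, 1, 0) [-x clear] — {dowel, drawer_front, foot}
4. divider@(0, 0, 0) [-x clear] — {divider, dowel, drawer_front, foot}
5. rail@(0, 2, -1) [+x clear] — {divider, dowel, drawer_front, foot, rail}
6. back_panel@(0, 2, 1) [-x clear] — {back_panel, divider, dowel, drawer_front, foot, rail}
7. shelf@(1, 0, 0) [-y clear] — {back_panel, divider, dowel, drawer_front, foot, rail, shelf}
8. top@(0, 0, 1) [-x clear] — {back_panel, divider, dowel, drawer_front, foot, rail, shelf, top}
9. stretcher@(-1, 2, 0) [-x clear] — {back_panel, divider, dowel, drawer_front, foot, rail, shelf, stretcher, top}

drawer_front; foot; dowel; divider; rail; back_panel; shelf; top; stretcher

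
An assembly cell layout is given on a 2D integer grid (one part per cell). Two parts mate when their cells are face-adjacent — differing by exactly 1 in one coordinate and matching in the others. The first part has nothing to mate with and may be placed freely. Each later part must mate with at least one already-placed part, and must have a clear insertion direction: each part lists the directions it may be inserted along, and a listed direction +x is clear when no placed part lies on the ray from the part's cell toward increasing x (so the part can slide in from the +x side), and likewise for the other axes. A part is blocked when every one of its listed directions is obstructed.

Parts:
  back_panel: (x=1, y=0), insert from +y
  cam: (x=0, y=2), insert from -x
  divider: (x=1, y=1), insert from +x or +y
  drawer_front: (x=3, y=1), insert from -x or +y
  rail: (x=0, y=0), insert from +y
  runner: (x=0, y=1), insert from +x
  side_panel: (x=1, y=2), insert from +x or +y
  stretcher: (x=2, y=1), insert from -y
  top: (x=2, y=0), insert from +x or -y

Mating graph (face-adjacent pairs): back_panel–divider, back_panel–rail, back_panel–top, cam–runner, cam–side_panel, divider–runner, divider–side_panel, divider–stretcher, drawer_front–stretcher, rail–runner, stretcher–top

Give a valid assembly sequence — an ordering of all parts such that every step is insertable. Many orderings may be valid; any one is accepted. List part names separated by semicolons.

1. back_panel@(1, 0) [+y clear] — {back_panel}
2. rail@(0, 0) [+y clear] — {back_panel, rail}
3. runner@(0, 1) [+x clear] — {back_panel, rail, runner}
4. cam@(0, 2) [-x clear] — {back_panel, cam, rail, runner}
5. divider@(1, 1) [+x clear] — {back_panel, cam, divider, rail, runner}
6. side_panel@(1, 2) [+x clear] — {back_panel, cam, divider, rail, runner, side_panel}
7. stretcher@(2, 1) [-y clear] — {back_panel, cam, divider, rail, runner, side_panel, stretcher}
8. top@(2, 0) [+x clear] — {back_panel, cam, divider, rail, runner, side_panel, stretcher, top}
9. drawer_front@(3, 1) [+y clear] — {back_panel, cam, divider, drawer_front, rail, runner, side_panel, stretcher, top}

back_panel; rail; runner; cam; divider; side_panel; stretcher; top; drawer_front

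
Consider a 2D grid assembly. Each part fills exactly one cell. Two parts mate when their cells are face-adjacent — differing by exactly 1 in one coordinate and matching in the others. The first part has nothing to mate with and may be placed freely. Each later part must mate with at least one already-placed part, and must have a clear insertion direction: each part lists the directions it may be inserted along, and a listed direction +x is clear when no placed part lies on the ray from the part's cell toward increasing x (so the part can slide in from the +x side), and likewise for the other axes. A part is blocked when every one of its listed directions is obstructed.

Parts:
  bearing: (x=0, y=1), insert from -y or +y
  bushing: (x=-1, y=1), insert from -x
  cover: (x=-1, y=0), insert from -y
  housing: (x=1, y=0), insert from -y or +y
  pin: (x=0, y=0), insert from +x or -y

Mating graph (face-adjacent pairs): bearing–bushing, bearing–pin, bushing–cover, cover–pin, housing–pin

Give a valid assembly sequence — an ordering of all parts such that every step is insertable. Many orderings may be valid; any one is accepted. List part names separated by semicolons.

bushing; bearing; pin; housing; cover

1. bushing@(-1, 1) [-x clear] — {bushing}
2. bearing@(0, 1) [-y clear] — {bearing, bushing}
3. pin@(0, 0) [+x clear] — {bearing, bushing, pin}
4. housing@(1, 0) [-y clear] — {bearing, bushing, housing, pin}
5. cover@(-1, 0) [-y clear] — {bearing, bushing, cover, housing, pin}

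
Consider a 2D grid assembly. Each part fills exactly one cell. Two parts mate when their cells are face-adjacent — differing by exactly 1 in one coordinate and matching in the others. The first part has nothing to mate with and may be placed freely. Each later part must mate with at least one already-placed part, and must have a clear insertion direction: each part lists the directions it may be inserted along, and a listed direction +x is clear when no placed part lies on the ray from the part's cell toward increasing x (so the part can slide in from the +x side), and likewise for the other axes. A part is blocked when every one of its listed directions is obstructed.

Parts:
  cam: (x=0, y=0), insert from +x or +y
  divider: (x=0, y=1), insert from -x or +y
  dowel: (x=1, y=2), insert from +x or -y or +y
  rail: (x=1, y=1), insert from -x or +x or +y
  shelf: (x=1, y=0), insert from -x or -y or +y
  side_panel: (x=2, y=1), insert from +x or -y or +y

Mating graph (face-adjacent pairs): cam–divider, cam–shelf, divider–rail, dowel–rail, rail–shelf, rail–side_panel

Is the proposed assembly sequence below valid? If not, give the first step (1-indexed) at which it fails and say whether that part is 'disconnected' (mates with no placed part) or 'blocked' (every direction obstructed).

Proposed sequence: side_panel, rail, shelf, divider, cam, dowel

Invalid at step 5 (blocked)

1. side_panel@(2, 1) [+x clear] — {side_panel}
2. rail@(1, 1) [-x clear] — {rail, side_panel}
3. shelf@(1, 0) [-x clear] — {rail, shelf, side_panel}
4. divider@(0, 1) [-x clear] — {divider, rail, shelf, side_panel}
5. cam@(0, 0) — +x/+y all obstructed ⇒ blocked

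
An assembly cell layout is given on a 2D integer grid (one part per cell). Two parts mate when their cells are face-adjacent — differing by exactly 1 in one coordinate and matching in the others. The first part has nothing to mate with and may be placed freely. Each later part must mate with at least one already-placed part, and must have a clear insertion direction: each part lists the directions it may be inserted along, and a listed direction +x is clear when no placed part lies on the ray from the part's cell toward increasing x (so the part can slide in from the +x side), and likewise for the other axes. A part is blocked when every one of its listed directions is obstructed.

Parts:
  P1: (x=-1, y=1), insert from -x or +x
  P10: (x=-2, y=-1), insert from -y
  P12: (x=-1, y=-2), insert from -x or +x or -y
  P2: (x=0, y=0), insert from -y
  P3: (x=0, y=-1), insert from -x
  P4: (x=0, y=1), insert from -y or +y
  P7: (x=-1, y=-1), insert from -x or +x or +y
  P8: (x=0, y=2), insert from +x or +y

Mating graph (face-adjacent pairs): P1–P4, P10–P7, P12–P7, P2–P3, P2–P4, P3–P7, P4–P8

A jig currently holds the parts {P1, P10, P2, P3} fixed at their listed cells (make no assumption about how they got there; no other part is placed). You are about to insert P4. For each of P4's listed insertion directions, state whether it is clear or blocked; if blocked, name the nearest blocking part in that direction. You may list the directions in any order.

-y: nearest on ray is P2@(0, 0) ⇒ blocked
+y: ray from P4(0, 1) has no placed part ⇒ clear

+y: clear; -y: blocked by P2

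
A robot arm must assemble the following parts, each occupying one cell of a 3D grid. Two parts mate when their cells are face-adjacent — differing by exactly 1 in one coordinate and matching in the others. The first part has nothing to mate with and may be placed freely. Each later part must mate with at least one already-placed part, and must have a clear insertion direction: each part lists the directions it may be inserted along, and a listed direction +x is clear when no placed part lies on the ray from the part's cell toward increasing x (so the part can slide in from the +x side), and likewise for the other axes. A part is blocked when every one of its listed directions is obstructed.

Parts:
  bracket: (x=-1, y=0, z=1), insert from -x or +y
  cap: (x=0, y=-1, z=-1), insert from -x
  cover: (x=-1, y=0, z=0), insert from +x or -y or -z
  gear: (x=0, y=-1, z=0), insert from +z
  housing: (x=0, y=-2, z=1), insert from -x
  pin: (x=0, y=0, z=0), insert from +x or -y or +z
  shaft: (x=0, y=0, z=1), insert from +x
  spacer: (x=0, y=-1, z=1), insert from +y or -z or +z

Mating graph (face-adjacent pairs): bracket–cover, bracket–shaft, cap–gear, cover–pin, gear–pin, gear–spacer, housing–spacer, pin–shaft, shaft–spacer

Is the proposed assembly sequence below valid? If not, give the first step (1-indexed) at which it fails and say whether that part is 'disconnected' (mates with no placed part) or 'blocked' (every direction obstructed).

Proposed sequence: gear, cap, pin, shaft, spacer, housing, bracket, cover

Valid

1. gear@(0, -1, 0) [+z clear] — {gear}
2. cap@(0, -1, -1) [-x clear] — {cap, gear}
3. pin@(0, 0, 0) [+x clear] — {cap, gear, pin}
4. shaft@(0, 0, 1) [+x clear] — {cap, gear, pin, shaft}
5. spacer@(0, -1, 1) [+z clear] — {cap, gear, pin, shaft, spacer}
6. housing@(0, -2, 1) [-x clear] — {cap, gear, housing, pin, shaft, spacer}
7. bracket@(-1, 0, 1) [-x clear] — {bracket, cap, gear, housing, pin, shaft, spacer}
8. cover@(-1, 0, 0) [-y clear] — {bracket, cap, cover, gear, housing, pin, shaft, spacer}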